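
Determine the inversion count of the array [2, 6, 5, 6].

Finding inversions in [2, 6, 5, 6]:

(1, 2): arr[1]=6 > arr[2]=5

Total inversions: 1

The array has 1 inversion(s): (1,2). Each pair (i,j) satisfies i < j and arr[i] > arr[j].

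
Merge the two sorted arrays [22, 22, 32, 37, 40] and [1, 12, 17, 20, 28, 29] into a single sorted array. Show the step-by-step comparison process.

Merging process:

Compare 22 vs 1: take 1 from right. Merged: [1]
Compare 22 vs 12: take 12 from right. Merged: [1, 12]
Compare 22 vs 17: take 17 from right. Merged: [1, 12, 17]
Compare 22 vs 20: take 20 from right. Merged: [1, 12, 17, 20]
Compare 22 vs 28: take 22 from left. Merged: [1, 12, 17, 20, 22]
Compare 22 vs 28: take 22 from left. Merged: [1, 12, 17, 20, 22, 22]
Compare 32 vs 28: take 28 from right. Merged: [1, 12, 17, 20, 22, 22, 28]
Compare 32 vs 29: take 29 from right. Merged: [1, 12, 17, 20, 22, 22, 28, 29]
Append remaining from left: [32, 37, 40]. Merged: [1, 12, 17, 20, 22, 22, 28, 29, 32, 37, 40]

Final merged array: [1, 12, 17, 20, 22, 22, 28, 29, 32, 37, 40]
Total comparisons: 8

The merged array is [1, 12, 17, 20, 22, 22, 28, 29, 32, 37, 40], requiring 8 comparisons. The merge step runs in O(n) time where n is the total number of elements.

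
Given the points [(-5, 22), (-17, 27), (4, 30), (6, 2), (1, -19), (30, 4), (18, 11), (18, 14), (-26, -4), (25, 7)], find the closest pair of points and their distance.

Computing all pairwise distances among 10 points:

d((-5, 22), (-17, 27)) = 13.0
d((-5, 22), (4, 30)) = 12.0416
d((-5, 22), (6, 2)) = 22.8254
d((-5, 22), (1, -19)) = 41.4367
d((-5, 22), (30, 4)) = 39.3573
d((-5, 22), (18, 11)) = 25.4951
d((-5, 22), (18, 14)) = 24.3516
d((-5, 22), (-26, -4)) = 33.4215
d((-5, 22), (25, 7)) = 33.541
d((-17, 27), (4, 30)) = 21.2132
d((-17, 27), (6, 2)) = 33.9706
d((-17, 27), (1, -19)) = 49.3964
d((-17, 27), (30, 4)) = 52.3259
d((-17, 27), (18, 11)) = 38.4838
d((-17, 27), (18, 14)) = 37.3363
d((-17, 27), (-26, -4)) = 32.28
d((-17, 27), (25, 7)) = 46.5188
d((4, 30), (6, 2)) = 28.0713
d((4, 30), (1, -19)) = 49.0918
d((4, 30), (30, 4)) = 36.7696
d((4, 30), (18, 11)) = 23.6008
d((4, 30), (18, 14)) = 21.2603
d((4, 30), (-26, -4)) = 45.3431
d((4, 30), (25, 7)) = 31.1448
d((6, 2), (1, -19)) = 21.587
d((6, 2), (30, 4)) = 24.0832
d((6, 2), (18, 11)) = 15.0
d((6, 2), (18, 14)) = 16.9706
d((6, 2), (-26, -4)) = 32.5576
d((6, 2), (25, 7)) = 19.6469
d((1, -19), (30, 4)) = 37.0135
d((1, -19), (18, 11)) = 34.4819
d((1, -19), (18, 14)) = 37.1214
d((1, -19), (-26, -4)) = 30.8869
d((1, -19), (25, 7)) = 35.3836
d((30, 4), (18, 11)) = 13.8924
d((30, 4), (18, 14)) = 15.6205
d((30, 4), (-26, -4)) = 56.5685
d((30, 4), (25, 7)) = 5.831
d((18, 11), (18, 14)) = 3.0 <-- minimum
d((18, 11), (-26, -4)) = 46.4866
d((18, 11), (25, 7)) = 8.0623
d((18, 14), (-26, -4)) = 47.5395
d((18, 14), (25, 7)) = 9.8995
d((-26, -4), (25, 7)) = 52.1728

Closest pair: (18, 11) and (18, 14) with distance 3.0

The closest pair is (18, 11) and (18, 14) with Euclidean distance 3.0. For 10 points, brute-force pairwise comparison is shown above. For large n, the divide-and-conquer algorithm (sort by x, recurse on halves, check the dividing strip) achieves O(n log n).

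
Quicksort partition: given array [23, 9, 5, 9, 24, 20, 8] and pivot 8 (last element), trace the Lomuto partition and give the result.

Lomuto partition with pivot = 8:

Initial array: [23, 9, 5, 9, 24, 20, 8]

arr[0]=23 > 8: no swap
arr[1]=9 > 8: no swap
arr[2]=5 <= 8: swap with position 0, array becomes [5, 9, 23, 9, 24, 20, 8]
arr[3]=9 > 8: no swap
arr[4]=24 > 8: no swap
arr[5]=20 > 8: no swap

Place pivot at position 1: [5, 8, 23, 9, 24, 20, 9]
Pivot position: 1

After partitioning with pivot 8, the array becomes [5, 8, 23, 9, 24, 20, 9]. The pivot is placed at index 1. All elements to the left of the pivot are <= 8, and all elements to the right are > 8.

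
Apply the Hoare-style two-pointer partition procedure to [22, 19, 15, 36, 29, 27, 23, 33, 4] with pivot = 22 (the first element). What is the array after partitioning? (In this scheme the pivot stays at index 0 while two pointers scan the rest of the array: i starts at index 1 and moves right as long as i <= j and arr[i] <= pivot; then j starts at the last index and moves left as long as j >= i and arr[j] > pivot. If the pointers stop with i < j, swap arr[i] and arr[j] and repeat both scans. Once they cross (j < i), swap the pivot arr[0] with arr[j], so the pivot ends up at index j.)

Hoare-style two-pointer partition with pivot = 22:

Initial array: [22, 19, 15, 36, 29, 27, 23, 33, 4]

Pointers start at i = 1, j = 8.
i stops at index 3 (arr[3]=36 > 22), j stops at index 8 (arr[8]=4 <= 22): swap arr[3] and arr[8], array becomes [22, 19, 15, 4, 29, 27, 23, 33, 36]
i ends at 4, j ends at 3: the pointers have crossed (j < i), so scanning stops.

Swap pivot arr[0] with arr[3] to place pivot at position 3: [4, 19, 15, 22, 29, 27, 23, 33, 36]
Pivot position: 3

After partitioning with pivot 22, the array becomes [4, 19, 15, 22, 29, 27, 23, 33, 36]. The pivot is placed at index 3. All elements to the left of the pivot are <= 22, and all elements to the right are > 22.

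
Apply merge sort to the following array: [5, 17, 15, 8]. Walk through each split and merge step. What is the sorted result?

Merge sort trace:

Split: [5, 17, 15, 8] -> [5, 17] and [15, 8]
  Split: [5, 17] -> [5] and [17]
  Merge: [5] + [17] -> [5, 17]
  Split: [15, 8] -> [15] and [8]
  Merge: [15] + [8] -> [8, 15]
Merge: [5, 17] + [8, 15] -> [5, 8, 15, 17]

Final sorted array: [5, 8, 15, 17]

The merge sort proceeds by recursively splitting the array and merging sorted halves.
After all merges, the sorted array is [5, 8, 15, 17].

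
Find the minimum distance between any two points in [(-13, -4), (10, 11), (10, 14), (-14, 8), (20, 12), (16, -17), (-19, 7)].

Computing all pairwise distances among 7 points:

d((-13, -4), (10, 11)) = 27.4591
d((-13, -4), (10, 14)) = 29.2062
d((-13, -4), (-14, 8)) = 12.0416
d((-13, -4), (20, 12)) = 36.6742
d((-13, -4), (16, -17)) = 31.7805
d((-13, -4), (-19, 7)) = 12.53
d((10, 11), (10, 14)) = 3.0 <-- minimum
d((10, 11), (-14, 8)) = 24.1868
d((10, 11), (20, 12)) = 10.0499
d((10, 11), (16, -17)) = 28.6356
d((10, 11), (-19, 7)) = 29.2746
d((10, 14), (-14, 8)) = 24.7386
d((10, 14), (20, 12)) = 10.198
d((10, 14), (16, -17)) = 31.5753
d((10, 14), (-19, 7)) = 29.8329
d((-14, 8), (20, 12)) = 34.2345
d((-14, 8), (16, -17)) = 39.0512
d((-14, 8), (-19, 7)) = 5.099
d((20, 12), (16, -17)) = 29.2746
d((20, 12), (-19, 7)) = 39.3192
d((16, -17), (-19, 7)) = 42.4382

Closest pair: (10, 11) and (10, 14) with distance 3.0

The closest pair is (10, 11) and (10, 14) with Euclidean distance 3.0. For 7 points, brute-force pairwise comparison is shown above. For large n, the divide-and-conquer algorithm (sort by x, recurse on halves, check the dividing strip) achieves O(n log n).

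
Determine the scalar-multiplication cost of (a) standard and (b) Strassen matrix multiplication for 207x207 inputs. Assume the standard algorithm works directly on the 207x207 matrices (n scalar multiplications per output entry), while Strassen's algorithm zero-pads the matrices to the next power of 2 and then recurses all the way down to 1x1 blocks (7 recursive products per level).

Matrix multiplication for 207x207 matrices:

Strassen's algorithm requires power-of-2 dimensions. Pad 207x207 to 256x256 (next power of 2).

Standard algorithm: 207^3 = 8869743 multiplications
Strassen's algorithm: 7^(log2(256)) = 7^8 = 5764801 multiplications
Savings: 8869743 - 5764801 = 3104942 multiplications

Standard: 8869743 multiplications (207^3). Strassen: 5764801 multiplications (7^8, after padding to 256x256). Strassen reduces 8 recursive multiplications to 7 at each level.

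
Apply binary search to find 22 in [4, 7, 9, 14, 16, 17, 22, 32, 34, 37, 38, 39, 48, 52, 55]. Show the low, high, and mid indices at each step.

Binary search for 22 in [4, 7, 9, 14, 16, 17, 22, 32, 34, 37, 38, 39, 48, 52, 55]:

lo=0, hi=14, mid=7, arr[mid]=32 -> 32 > 22, search left half
lo=0, hi=6, mid=3, arr[mid]=14 -> 14 < 22, search right half
lo=4, hi=6, mid=5, arr[mid]=17 -> 17 < 22, search right half
lo=6, hi=6, mid=6, arr[mid]=22 -> Found target at index 6!

Binary search finds 22 at index 6 after 4 comparisons. The search repeatedly halves the search space by comparing with the middle element.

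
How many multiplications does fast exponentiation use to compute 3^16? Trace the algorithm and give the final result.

Computing 3^16 by squaring (build up from 3^1; each line after the first costs one multiplication):

3^1 = 3
3^2 = (3^1)^2 = 3^2 = 9
3^4 = (3^2)^2 = 9^2 = 81
3^8 = (3^4)^2 = 81^2 = 6561
3^16 = (3^8)^2 = 6561^2 = 43046721

Result: 43046721
Multiplications needed: 4 (4 lines after 3^1)

3^16 = 43046721. Using exponentiation by squaring, this requires 4 multiplications. The key idea: if the exponent is even, square the half-power; if odd, multiply by the base once.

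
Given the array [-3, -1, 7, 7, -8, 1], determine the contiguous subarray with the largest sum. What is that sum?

Using Kadane's algorithm on [-3, -1, 7, 7, -8, 1]:

Scanning through the array:
Position 1 (value -1): max_ending_here = -1, max_so_far = -1
Position 2 (value 7): max_ending_here = 7, max_so_far = 7
Position 3 (value 7): max_ending_here = 14, max_so_far = 14
Position 4 (value -8): max_ending_here = 6, max_so_far = 14
Position 5 (value 1): max_ending_here = 7, max_so_far = 14

Maximum subarray: [7, 7]
Maximum sum: 14

The maximum subarray is [7, 7] with sum 14. This subarray runs from index 2 to index 3.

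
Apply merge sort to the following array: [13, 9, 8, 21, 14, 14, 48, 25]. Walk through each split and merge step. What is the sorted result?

Merge sort trace:

Split: [13, 9, 8, 21, 14, 14, 48, 25] -> [13, 9, 8, 21] and [14, 14, 48, 25]
  Split: [13, 9, 8, 21] -> [13, 9] and [8, 21]
    Split: [13, 9] -> [13] and [9]
    Merge: [13] + [9] -> [9, 13]
    Split: [8, 21] -> [8] and [21]
    Merge: [8] + [21] -> [8, 21]
  Merge: [9, 13] + [8, 21] -> [8, 9, 13, 21]
  Split: [14, 14, 48, 25] -> [14, 14] and [48, 25]
    Split: [14, 14] -> [14] and [14]
    Merge: [14] + [14] -> [14, 14]
    Split: [48, 25] -> [48] and [25]
    Merge: [48] + [25] -> [25, 48]
  Merge: [14, 14] + [25, 48] -> [14, 14, 25, 48]
Merge: [8, 9, 13, 21] + [14, 14, 25, 48] -> [8, 9, 13, 14, 14, 21, 25, 48]

Final sorted array: [8, 9, 13, 14, 14, 21, 25, 48]

The merge sort proceeds by recursively splitting the array and merging sorted halves.
After all merges, the sorted array is [8, 9, 13, 14, 14, 21, 25, 48].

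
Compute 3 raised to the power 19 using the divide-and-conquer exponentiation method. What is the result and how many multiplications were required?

Computing 3^19 by squaring (build up from 3^1; each line after the first costs one multiplication):

3^1 = 3
3^2 = (3^1)^2 = 3^2 = 9
3^4 = (3^2)^2 = 9^2 = 81
3^8 = (3^4)^2 = 81^2 = 6561
3^9 = 3 * 3^8 = 3 * 6561 = 19683
3^18 = (3^9)^2 = 19683^2 = 387420489
3^19 = 3 * 3^18 = 3 * 387420489 = 1162261467

Result: 1162261467
Multiplications needed: 6 (6 lines after 3^1)

3^19 = 1162261467. Using exponentiation by squaring, this requires 6 multiplications. The key idea: if the exponent is even, square the half-power; if odd, multiply by the base once.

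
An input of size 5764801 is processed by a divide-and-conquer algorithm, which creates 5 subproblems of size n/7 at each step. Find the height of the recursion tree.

For divide and conquer with division factor 7:

Problem sizes at each level:
Level 0: 5764801
Level 1: 823543
Level 2: 117649
Level 3: 16807
Level 4: 2401
Level 5: 343
Level 6: 49
Level 7: 7
Level 8: 1

The root is level 0 and the size-1 base case is level 8 (the tree spans levels 0 through 8, i.e. 9 levels counting the root), so the depth is the number of divisions: log_7(5764801) = 8

The recursion tree depth is log_7(5764801) = 8. At each level, the problem size is divided by 7, so it takes 8 divisions to reduce to a base case of size 1. The algorithm makes 5 recursive calls at each level.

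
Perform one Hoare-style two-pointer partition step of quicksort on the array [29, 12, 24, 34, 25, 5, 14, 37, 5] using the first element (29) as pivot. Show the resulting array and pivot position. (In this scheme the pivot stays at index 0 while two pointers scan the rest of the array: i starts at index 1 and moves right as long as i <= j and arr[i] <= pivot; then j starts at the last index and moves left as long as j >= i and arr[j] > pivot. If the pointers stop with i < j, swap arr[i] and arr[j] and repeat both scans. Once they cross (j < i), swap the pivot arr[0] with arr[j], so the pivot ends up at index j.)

Hoare-style two-pointer partition with pivot = 29:

Initial array: [29, 12, 24, 34, 25, 5, 14, 37, 5]

Pointers start at i = 1, j = 8.
i stops at index 3 (arr[3]=34 > 29), j stops at index 8 (arr[8]=5 <= 29): swap arr[3] and arr[8], array becomes [29, 12, 24, 5, 25, 5, 14, 37, 34]
i ends at 7, j ends at 6: the pointers have crossed (j < i), so scanning stops.

Swap pivot arr[0] with arr[6] to place pivot at position 6: [14, 12, 24, 5, 25, 5, 29, 37, 34]
Pivot position: 6

After partitioning with pivot 29, the array becomes [14, 12, 24, 5, 25, 5, 29, 37, 34]. The pivot is placed at index 6. All elements to the left of the pivot are <= 29, and all elements to the right are > 29.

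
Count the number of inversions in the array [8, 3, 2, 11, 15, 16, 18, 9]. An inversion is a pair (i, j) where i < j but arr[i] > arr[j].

Finding inversions in [8, 3, 2, 11, 15, 16, 18, 9]:

(0, 1): arr[0]=8 > arr[1]=3
(0, 2): arr[0]=8 > arr[2]=2
(1, 2): arr[1]=3 > arr[2]=2
(3, 7): arr[3]=11 > arr[7]=9
(4, 7): arr[4]=15 > arr[7]=9
(5, 7): arr[5]=16 > arr[7]=9
(6, 7): arr[6]=18 > arr[7]=9

Total inversions: 7

The array has 7 inversion(s): (0,1), (0,2), (1,2), (3,7), (4,7), (5,7), (6,7). Each pair (i,j) satisfies i < j and arr[i] > arr[j].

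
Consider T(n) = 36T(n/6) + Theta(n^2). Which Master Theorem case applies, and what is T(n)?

Master Theorem for T(n) = 36T(n/6) + O(n^2):

a = 36, b = 6, c = 2
log_b(a) = log_6(36) = 2.0000

Case 2: c = 2 = log_6(36) = 2.0000
T(n) = O(n^2 log n) = O(n^2 log n)

For T(n) = 36T(n/6) + O(n^2): log_6(36) = 2.0000. This is Case 2 of the Master Theorem (c = log_b(a), equal work at all levels), giving O(n^2 log n).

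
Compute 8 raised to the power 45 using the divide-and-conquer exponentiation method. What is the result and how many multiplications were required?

Computing 8^45 by squaring (build up from 8^1; each line after the first costs one multiplication):

8^1 = 8
8^2 = (8^1)^2 = 8^2 = 64
8^4 = (8^2)^2 = 64^2 = 4096
8^5 = 8 * 8^4 = 8 * 4096 = 32768
8^10 = (8^5)^2 = 32768^2 = 1073741824
8^11 = 8 * 8^10 = 8 * 1073741824 = 8589934592
8^22 = (8^11)^2 = 8589934592^2 = 73786976294838206464
8^44 = (8^22)^2 = 73786976294838206464^2 = 5444517870735015415413993718908291383296
8^45 = 8 * 8^44 = 8 * 5444517870735015415413993718908291383296 = 43556142965880123323311949751266331066368

Result: 43556142965880123323311949751266331066368
Multiplications needed: 8 (8 lines after 8^1)

8^45 = 43556142965880123323311949751266331066368. Using exponentiation by squaring, this requires 8 multiplications. The key idea: if the exponent is even, square the half-power; if odd, multiply by the base once.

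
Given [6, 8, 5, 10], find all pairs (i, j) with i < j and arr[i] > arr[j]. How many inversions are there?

Finding inversions in [6, 8, 5, 10]:

(0, 2): arr[0]=6 > arr[2]=5
(1, 2): arr[1]=8 > arr[2]=5

Total inversions: 2

The array has 2 inversion(s): (0,2), (1,2). Each pair (i,j) satisfies i < j and arr[i] > arr[j].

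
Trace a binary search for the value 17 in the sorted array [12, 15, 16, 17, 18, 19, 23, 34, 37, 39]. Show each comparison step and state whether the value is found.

Binary search for 17 in [12, 15, 16, 17, 18, 19, 23, 34, 37, 39]:

lo=0, hi=9, mid=4, arr[mid]=18 -> 18 > 17, search left half
lo=0, hi=3, mid=1, arr[mid]=15 -> 15 < 17, search right half
lo=2, hi=3, mid=2, arr[mid]=16 -> 16 < 17, search right half
lo=3, hi=3, mid=3, arr[mid]=17 -> Found target at index 3!

Binary search finds 17 at index 3 after 4 comparisons. The search repeatedly halves the search space by comparing with the middle element.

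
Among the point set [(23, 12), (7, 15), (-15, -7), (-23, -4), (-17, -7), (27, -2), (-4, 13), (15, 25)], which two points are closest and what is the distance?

Computing all pairwise distances among 8 points:

d((23, 12), (7, 15)) = 16.2788
d((23, 12), (-15, -7)) = 42.4853
d((23, 12), (-23, -4)) = 48.7032
d((23, 12), (-17, -7)) = 44.2832
d((23, 12), (27, -2)) = 14.5602
d((23, 12), (-4, 13)) = 27.0185
d((23, 12), (15, 25)) = 15.2643
d((7, 15), (-15, -7)) = 31.1127
d((7, 15), (-23, -4)) = 35.5106
d((7, 15), (-17, -7)) = 32.5576
d((7, 15), (27, -2)) = 26.2488
d((7, 15), (-4, 13)) = 11.1803
d((7, 15), (15, 25)) = 12.8062
d((-15, -7), (-23, -4)) = 8.544
d((-15, -7), (-17, -7)) = 2.0 <-- minimum
d((-15, -7), (27, -2)) = 42.2966
d((-15, -7), (-4, 13)) = 22.8254
d((-15, -7), (15, 25)) = 43.8634
d((-23, -4), (-17, -7)) = 6.7082
d((-23, -4), (27, -2)) = 50.04
d((-23, -4), (-4, 13)) = 25.4951
d((-23, -4), (15, 25)) = 47.8017
d((-17, -7), (27, -2)) = 44.2832
d((-17, -7), (-4, 13)) = 23.8537
d((-17, -7), (15, 25)) = 45.2548
d((27, -2), (-4, 13)) = 34.4384
d((27, -2), (15, 25)) = 29.5466
d((-4, 13), (15, 25)) = 22.4722

Closest pair: (-15, -7) and (-17, -7) with distance 2.0

The closest pair is (-15, -7) and (-17, -7) with Euclidean distance 2.0. For 8 points, brute-force pairwise comparison is shown above. For large n, the divide-and-conquer algorithm (sort by x, recurse on halves, check the dividing strip) achieves O(n log n).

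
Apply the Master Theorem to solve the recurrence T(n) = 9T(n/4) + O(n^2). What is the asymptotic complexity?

Master Theorem for T(n) = 9T(n/4) + O(n^2):

a = 9, b = 4, c = 2
log_b(a) = log_4(9) = 1.5850

Case 3: c = 2 > log_4(9) = 1.5850
T(n) = O(n^2) = O(n^2)

For T(n) = 9T(n/4) + O(n^2): log_4(9) = 1.5850. This is Case 3 of the Master Theorem (c > log_b(a), work dominated by root), giving O(n^2).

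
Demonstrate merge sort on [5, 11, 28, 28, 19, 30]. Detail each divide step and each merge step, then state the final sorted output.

Merge sort trace:

Split: [5, 11, 28, 28, 19, 30] -> [5, 11, 28] and [28, 19, 30]
  Split: [5, 11, 28] -> [5] and [11, 28]
    Split: [11, 28] -> [11] and [28]
    Merge: [11] + [28] -> [11, 28]
  Merge: [5] + [11, 28] -> [5, 11, 28]
  Split: [28, 19, 30] -> [28] and [19, 30]
    Split: [19, 30] -> [19] and [30]
    Merge: [19] + [30] -> [19, 30]
  Merge: [28] + [19, 30] -> [19, 28, 30]
Merge: [5, 11, 28] + [19, 28, 30] -> [5, 11, 19, 28, 28, 30]

Final sorted array: [5, 11, 19, 28, 28, 30]

The merge sort proceeds by recursively splitting the array and merging sorted halves.
After all merges, the sorted array is [5, 11, 19, 28, 28, 30].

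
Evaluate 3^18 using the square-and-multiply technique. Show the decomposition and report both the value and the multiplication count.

Computing 3^18 by squaring (build up from 3^1; each line after the first costs one multiplication):

3^1 = 3
3^2 = (3^1)^2 = 3^2 = 9
3^4 = (3^2)^2 = 9^2 = 81
3^8 = (3^4)^2 = 81^2 = 6561
3^9 = 3 * 3^8 = 3 * 6561 = 19683
3^18 = (3^9)^2 = 19683^2 = 387420489

Result: 387420489
Multiplications needed: 5 (5 lines after 3^1)

3^18 = 387420489. Using exponentiation by squaring, this requires 5 multiplications. The key idea: if the exponent is even, square the half-power; if odd, multiply by the base once.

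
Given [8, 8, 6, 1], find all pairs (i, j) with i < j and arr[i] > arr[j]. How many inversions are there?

Finding inversions in [8, 8, 6, 1]:

(0, 2): arr[0]=8 > arr[2]=6
(0, 3): arr[0]=8 > arr[3]=1
(1, 2): arr[1]=8 > arr[2]=6
(1, 3): arr[1]=8 > arr[3]=1
(2, 3): arr[2]=6 > arr[3]=1

Total inversions: 5

The array has 5 inversion(s): (0,2), (0,3), (1,2), (1,3), (2,3). Each pair (i,j) satisfies i < j and arr[i] > arr[j].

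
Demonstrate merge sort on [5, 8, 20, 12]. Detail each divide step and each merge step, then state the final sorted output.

Merge sort trace:

Split: [5, 8, 20, 12] -> [5, 8] and [20, 12]
  Split: [5, 8] -> [5] and [8]
  Merge: [5] + [8] -> [5, 8]
  Split: [20, 12] -> [20] and [12]
  Merge: [20] + [12] -> [12, 20]
Merge: [5, 8] + [12, 20] -> [5, 8, 12, 20]

Final sorted array: [5, 8, 12, 20]

The merge sort proceeds by recursively splitting the array and merging sorted halves.
After all merges, the sorted array is [5, 8, 12, 20].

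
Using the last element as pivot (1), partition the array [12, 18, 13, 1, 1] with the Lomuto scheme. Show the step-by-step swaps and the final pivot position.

Lomuto partition with pivot = 1:

Initial array: [12, 18, 13, 1, 1]

arr[0]=12 > 1: no swap
arr[1]=18 > 1: no swap
arr[2]=13 > 1: no swap
arr[3]=1 <= 1: swap with position 0, array becomes [1, 18, 13, 12, 1]

Place pivot at position 1: [1, 1, 13, 12, 18]
Pivot position: 1

After partitioning with pivot 1, the array becomes [1, 1, 13, 12, 18]. The pivot is placed at index 1. All elements to the left of the pivot are <= 1, and all elements to the right are > 1.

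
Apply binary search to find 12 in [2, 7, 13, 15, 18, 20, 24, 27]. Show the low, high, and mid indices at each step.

Binary search for 12 in [2, 7, 13, 15, 18, 20, 24, 27]:

lo=0, hi=7, mid=3, arr[mid]=15 -> 15 > 12, search left half
lo=0, hi=2, mid=1, arr[mid]=7 -> 7 < 12, search right half
lo=2, hi=2, mid=2, arr[mid]=13 -> 13 > 12, search left half
lo=2 > hi=1, target 12 not found

Binary search determines that 12 is not in the array after 3 comparisons. The search space was exhausted without finding the target.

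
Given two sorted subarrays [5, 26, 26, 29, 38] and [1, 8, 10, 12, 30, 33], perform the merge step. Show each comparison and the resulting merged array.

Merging process:

Compare 5 vs 1: take 1 from right. Merged: [1]
Compare 5 vs 8: take 5 from left. Merged: [1, 5]
Compare 26 vs 8: take 8 from right. Merged: [1, 5, 8]
Compare 26 vs 10: take 10 from right. Merged: [1, 5, 8, 10]
Compare 26 vs 12: take 12 from right. Merged: [1, 5, 8, 10, 12]
Compare 26 vs 30: take 26 from left. Merged: [1, 5, 8, 10, 12, 26]
Compare 26 vs 30: take 26 from left. Merged: [1, 5, 8, 10, 12, 26, 26]
Compare 29 vs 30: take 29 from left. Merged: [1, 5, 8, 10, 12, 26, 26, 29]
Compare 38 vs 30: take 30 from right. Merged: [1, 5, 8, 10, 12, 26, 26, 29, 30]
Compare 38 vs 33: take 33 from right. Merged: [1, 5, 8, 10, 12, 26, 26, 29, 30, 33]
Append remaining from left: [38]. Merged: [1, 5, 8, 10, 12, 26, 26, 29, 30, 33, 38]

Final merged array: [1, 5, 8, 10, 12, 26, 26, 29, 30, 33, 38]
Total comparisons: 10

The merged array is [1, 5, 8, 10, 12, 26, 26, 29, 30, 33, 38], requiring 10 comparisons. The merge step runs in O(n) time where n is the total number of elements.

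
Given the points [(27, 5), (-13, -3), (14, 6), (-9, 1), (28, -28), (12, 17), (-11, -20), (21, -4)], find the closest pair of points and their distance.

Computing all pairwise distances among 8 points:

d((27, 5), (-13, -3)) = 40.7922
d((27, 5), (14, 6)) = 13.0384
d((27, 5), (-9, 1)) = 36.2215
d((27, 5), (28, -28)) = 33.0151
d((27, 5), (12, 17)) = 19.2094
d((27, 5), (-11, -20)) = 45.4863
d((27, 5), (21, -4)) = 10.8167
d((-13, -3), (14, 6)) = 28.4605
d((-13, -3), (-9, 1)) = 5.6569 <-- minimum
d((-13, -3), (28, -28)) = 48.0208
d((-13, -3), (12, 17)) = 32.0156
d((-13, -3), (-11, -20)) = 17.1172
d((-13, -3), (21, -4)) = 34.0147
d((14, 6), (-9, 1)) = 23.5372
d((14, 6), (28, -28)) = 36.7696
d((14, 6), (12, 17)) = 11.1803
d((14, 6), (-11, -20)) = 36.0694
d((14, 6), (21, -4)) = 12.2066
d((-9, 1), (28, -28)) = 47.0106
d((-9, 1), (12, 17)) = 26.4008
d((-9, 1), (-11, -20)) = 21.095
d((-9, 1), (21, -4)) = 30.4138
d((28, -28), (12, 17)) = 47.7598
d((28, -28), (-11, -20)) = 39.8121
d((28, -28), (21, -4)) = 25.0
d((12, 17), (-11, -20)) = 43.566
d((12, 17), (21, -4)) = 22.8473
d((-11, -20), (21, -4)) = 35.7771

Closest pair: (-13, -3) and (-9, 1) with distance 5.6569

The closest pair is (-13, -3) and (-9, 1) with Euclidean distance 5.6569. For 8 points, brute-force pairwise comparison is shown above. For large n, the divide-and-conquer algorithm (sort by x, recurse on halves, check the dividing strip) achieves O(n log n).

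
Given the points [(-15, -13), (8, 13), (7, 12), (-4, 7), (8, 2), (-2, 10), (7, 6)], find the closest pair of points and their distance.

Computing all pairwise distances among 7 points:

d((-15, -13), (8, 13)) = 34.7131
d((-15, -13), (7, 12)) = 33.3017
d((-15, -13), (-4, 7)) = 22.8254
d((-15, -13), (8, 2)) = 27.4591
d((-15, -13), (-2, 10)) = 26.4197
d((-15, -13), (7, 6)) = 29.0689
d((8, 13), (7, 12)) = 1.4142 <-- minimum
d((8, 13), (-4, 7)) = 13.4164
d((8, 13), (8, 2)) = 11.0
d((8, 13), (-2, 10)) = 10.4403
d((8, 13), (7, 6)) = 7.0711
d((7, 12), (-4, 7)) = 12.083
d((7, 12), (8, 2)) = 10.0499
d((7, 12), (-2, 10)) = 9.2195
d((7, 12), (7, 6)) = 6.0
d((-4, 7), (8, 2)) = 13.0
d((-4, 7), (-2, 10)) = 3.6056
d((-4, 7), (7, 6)) = 11.0454
d((8, 2), (-2, 10)) = 12.8062
d((8, 2), (7, 6)) = 4.1231
d((-2, 10), (7, 6)) = 9.8489

Closest pair: (8, 13) and (7, 12) with distance 1.4142

The closest pair is (8, 13) and (7, 12) with Euclidean distance 1.4142. For 7 points, brute-force pairwise comparison is shown above. For large n, the divide-and-conquer algorithm (sort by x, recurse on halves, check the dividing strip) achieves O(n log n).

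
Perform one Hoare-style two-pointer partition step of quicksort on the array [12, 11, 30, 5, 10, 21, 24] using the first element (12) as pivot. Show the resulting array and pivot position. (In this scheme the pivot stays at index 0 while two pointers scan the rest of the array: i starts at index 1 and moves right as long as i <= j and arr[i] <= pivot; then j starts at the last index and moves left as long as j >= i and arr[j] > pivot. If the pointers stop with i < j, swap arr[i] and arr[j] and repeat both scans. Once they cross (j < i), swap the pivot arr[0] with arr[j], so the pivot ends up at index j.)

Hoare-style two-pointer partition with pivot = 12:

Initial array: [12, 11, 30, 5, 10, 21, 24]

Pointers start at i = 1, j = 6.
i stops at index 2 (arr[2]=30 > 12), j stops at index 4 (arr[4]=10 <= 12): swap arr[2] and arr[4], array becomes [12, 11, 10, 5, 30, 21, 24]
i ends at 4, j ends at 3: the pointers have crossed (j < i), so scanning stops.

Swap pivot arr[0] with arr[3] to place pivot at position 3: [5, 11, 10, 12, 30, 21, 24]
Pivot position: 3

After partitioning with pivot 12, the array becomes [5, 11, 10, 12, 30, 21, 24]. The pivot is placed at index 3. All elements to the left of the pivot are <= 12, and all elements to the right are > 12.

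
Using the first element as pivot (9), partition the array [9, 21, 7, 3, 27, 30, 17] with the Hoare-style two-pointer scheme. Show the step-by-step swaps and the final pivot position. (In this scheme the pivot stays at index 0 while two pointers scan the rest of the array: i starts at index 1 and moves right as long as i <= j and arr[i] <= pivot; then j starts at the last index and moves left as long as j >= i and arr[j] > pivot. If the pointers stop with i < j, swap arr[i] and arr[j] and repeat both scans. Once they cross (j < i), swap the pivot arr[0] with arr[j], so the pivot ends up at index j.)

Hoare-style two-pointer partition with pivot = 9:

Initial array: [9, 21, 7, 3, 27, 30, 17]

Pointers start at i = 1, j = 6.
i stops at index 1 (arr[1]=21 > 9), j stops at index 3 (arr[3]=3 <= 9): swap arr[1] and arr[3], array becomes [9, 3, 7, 21, 27, 30, 17]
i ends at 3, j ends at 2: the pointers have crossed (j < i), so scanning stops.

Swap pivot arr[0] with arr[2] to place pivot at position 2: [7, 3, 9, 21, 27, 30, 17]
Pivot position: 2

After partitioning with pivot 9, the array becomes [7, 3, 9, 21, 27, 30, 17]. The pivot is placed at index 2. All elements to the left of the pivot are <= 9, and all elements to the right are > 9.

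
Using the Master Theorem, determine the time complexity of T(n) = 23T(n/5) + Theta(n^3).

Master Theorem for T(n) = 23T(n/5) + O(n^3):

a = 23, b = 5, c = 3
log_b(a) = log_5(23) = 1.9482

Case 3: c = 3 > log_5(23) = 1.9482
T(n) = O(n^3) = O(n^3)

For T(n) = 23T(n/5) + O(n^3): log_5(23) = 1.9482. This is Case 3 of the Master Theorem (c > log_b(a), work dominated by root), giving O(n^3).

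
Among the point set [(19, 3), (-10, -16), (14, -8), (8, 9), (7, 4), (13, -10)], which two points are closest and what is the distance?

Computing all pairwise distances among 6 points:

d((19, 3), (-10, -16)) = 34.6699
d((19, 3), (14, -8)) = 12.083
d((19, 3), (8, 9)) = 12.53
d((19, 3), (7, 4)) = 12.0416
d((19, 3), (13, -10)) = 14.3178
d((-10, -16), (14, -8)) = 25.2982
d((-10, -16), (8, 9)) = 30.8058
d((-10, -16), (7, 4)) = 26.2488
d((-10, -16), (13, -10)) = 23.7697
d((14, -8), (8, 9)) = 18.0278
d((14, -8), (7, 4)) = 13.8924
d((14, -8), (13, -10)) = 2.2361 <-- minimum
d((8, 9), (7, 4)) = 5.099
d((8, 9), (13, -10)) = 19.6469
d((7, 4), (13, -10)) = 15.2315

Closest pair: (14, -8) and (13, -10) with distance 2.2361

The closest pair is (14, -8) and (13, -10) with Euclidean distance 2.2361. For 6 points, brute-force pairwise comparison is shown above. For large n, the divide-and-conquer algorithm (sort by x, recurse on halves, check the dividing strip) achieves O(n log n).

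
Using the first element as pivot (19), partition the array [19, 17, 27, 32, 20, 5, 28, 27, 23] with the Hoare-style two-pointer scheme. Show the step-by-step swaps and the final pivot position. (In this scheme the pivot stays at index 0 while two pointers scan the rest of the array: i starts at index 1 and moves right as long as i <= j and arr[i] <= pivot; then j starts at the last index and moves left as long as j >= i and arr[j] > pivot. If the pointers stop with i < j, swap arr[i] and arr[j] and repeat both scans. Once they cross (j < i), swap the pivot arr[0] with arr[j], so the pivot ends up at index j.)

Hoare-style two-pointer partition with pivot = 19:

Initial array: [19, 17, 27, 32, 20, 5, 28, 27, 23]

Pointers start at i = 1, j = 8.
i stops at index 2 (arr[2]=27 > 19), j stops at index 5 (arr[5]=5 <= 19): swap arr[2] and arr[5], array becomes [19, 17, 5, 32, 20, 27, 28, 27, 23]
i ends at 3, j ends at 2: the pointers have crossed (j < i), so scanning stops.

Swap pivot arr[0] with arr[2] to place pivot at position 2: [5, 17, 19, 32, 20, 27, 28, 27, 23]
Pivot position: 2

After partitioning with pivot 19, the array becomes [5, 17, 19, 32, 20, 27, 28, 27, 23]. The pivot is placed at index 2. All elements to the left of the pivot are <= 19, and all elements to the right are > 19.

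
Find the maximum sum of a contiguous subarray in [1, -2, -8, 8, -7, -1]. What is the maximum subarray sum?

Using Kadane's algorithm on [1, -2, -8, 8, -7, -1]:

Scanning through the array:
Position 1 (value -2): max_ending_here = -1, max_so_far = 1
Position 2 (value -8): max_ending_here = -8, max_so_far = 1
Position 3 (value 8): max_ending_here = 8, max_so_far = 8
Position 4 (value -7): max_ending_here = 1, max_so_far = 8
Position 5 (value -1): max_ending_here = 0, max_so_far = 8

Maximum subarray: [8]
Maximum sum: 8

The maximum subarray is [8] with sum 8. This subarray runs from index 3 to index 3.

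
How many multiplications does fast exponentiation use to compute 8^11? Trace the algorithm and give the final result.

Computing 8^11 by squaring (build up from 8^1; each line after the first costs one multiplication):

8^1 = 8
8^2 = (8^1)^2 = 8^2 = 64
8^4 = (8^2)^2 = 64^2 = 4096
8^5 = 8 * 8^4 = 8 * 4096 = 32768
8^10 = (8^5)^2 = 32768^2 = 1073741824
8^11 = 8 * 8^10 = 8 * 1073741824 = 8589934592

Result: 8589934592
Multiplications needed: 5 (5 lines after 8^1)

8^11 = 8589934592. Using exponentiation by squaring, this requires 5 multiplications. The key idea: if the exponent is even, square the half-power; if odd, multiply by the base once.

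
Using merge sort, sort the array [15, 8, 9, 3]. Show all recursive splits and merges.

Merge sort trace:

Split: [15, 8, 9, 3] -> [15, 8] and [9, 3]
  Split: [15, 8] -> [15] and [8]
  Merge: [15] + [8] -> [8, 15]
  Split: [9, 3] -> [9] and [3]
  Merge: [9] + [3] -> [3, 9]
Merge: [8, 15] + [3, 9] -> [3, 8, 9, 15]

Final sorted array: [3, 8, 9, 15]

The merge sort proceeds by recursively splitting the array and merging sorted halves.
After all merges, the sorted array is [3, 8, 9, 15].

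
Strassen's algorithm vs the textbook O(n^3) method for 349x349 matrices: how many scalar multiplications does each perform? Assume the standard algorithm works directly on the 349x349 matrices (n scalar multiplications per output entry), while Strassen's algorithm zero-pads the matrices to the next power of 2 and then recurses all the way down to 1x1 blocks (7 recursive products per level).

Matrix multiplication for 349x349 matrices:

Strassen's algorithm requires power-of-2 dimensions. Pad 349x349 to 512x512 (next power of 2).

Standard algorithm: 349^3 = 42508549 multiplications
Strassen's algorithm: 7^(log2(512)) = 7^9 = 40353607 multiplications
Savings: 42508549 - 40353607 = 2154942 multiplications

Standard: 42508549 multiplications (349^3). Strassen: 40353607 multiplications (7^9, after padding to 512x512). Strassen reduces 8 recursive multiplications to 7 at each level.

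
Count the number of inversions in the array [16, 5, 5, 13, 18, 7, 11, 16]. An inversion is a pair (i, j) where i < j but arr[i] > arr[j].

Finding inversions in [16, 5, 5, 13, 18, 7, 11, 16]:

(0, 1): arr[0]=16 > arr[1]=5
(0, 2): arr[0]=16 > arr[2]=5
(0, 3): arr[0]=16 > arr[3]=13
(0, 5): arr[0]=16 > arr[5]=7
(0, 6): arr[0]=16 > arr[6]=11
(3, 5): arr[3]=13 > arr[5]=7
(3, 6): arr[3]=13 > arr[6]=11
(4, 5): arr[4]=18 > arr[5]=7
(4, 6): arr[4]=18 > arr[6]=11
(4, 7): arr[4]=18 > arr[7]=16

Total inversions: 10

The array has 10 inversion(s): (0,1), (0,2), (0,3), (0,5), (0,6), (3,5), (3,6), (4,5), (4,6), (4,7). Each pair (i,j) satisfies i < j and arr[i] > arr[j].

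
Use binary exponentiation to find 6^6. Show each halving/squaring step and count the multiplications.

Computing 6^6 by squaring (build up from 6^1; each line after the first costs one multiplication):

6^1 = 6
6^2 = (6^1)^2 = 6^2 = 36
6^3 = 6 * 6^2 = 6 * 36 = 216
6^6 = (6^3)^2 = 216^2 = 46656

Result: 46656
Multiplications needed: 3 (3 lines after 6^1)

6^6 = 46656. Using exponentiation by squaring, this requires 3 multiplications. The key idea: if the exponent is even, square the half-power; if odd, multiply by the base once.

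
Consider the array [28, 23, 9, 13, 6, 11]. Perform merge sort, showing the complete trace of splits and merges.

Merge sort trace:

Split: [28, 23, 9, 13, 6, 11] -> [28, 23, 9] and [13, 6, 11]
  Split: [28, 23, 9] -> [28] and [23, 9]
    Split: [23, 9] -> [23] and [9]
    Merge: [23] + [9] -> [9, 23]
  Merge: [28] + [9, 23] -> [9, 23, 28]
  Split: [13, 6, 11] -> [13] and [6, 11]
    Split: [6, 11] -> [6] and [11]
    Merge: [6] + [11] -> [6, 11]
  Merge: [13] + [6, 11] -> [6, 11, 13]
Merge: [9, 23, 28] + [6, 11, 13] -> [6, 9, 11, 13, 23, 28]

Final sorted array: [6, 9, 11, 13, 23, 28]

The merge sort proceeds by recursively splitting the array and merging sorted halves.
After all merges, the sorted array is [6, 9, 11, 13, 23, 28].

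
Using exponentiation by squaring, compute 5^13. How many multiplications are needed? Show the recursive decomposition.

Computing 5^13 by squaring (build up from 5^1; each line after the first costs one multiplication):

5^1 = 5
5^2 = (5^1)^2 = 5^2 = 25
5^3 = 5 * 5^2 = 5 * 25 = 125
5^6 = (5^3)^2 = 125^2 = 15625
5^12 = (5^6)^2 = 15625^2 = 244140625
5^13 = 5 * 5^12 = 5 * 244140625 = 1220703125

Result: 1220703125
Multiplications needed: 5 (5 lines after 5^1)

5^13 = 1220703125. Using exponentiation by squaring, this requires 5 multiplications. The key idea: if the exponent is even, square the half-power; if odd, multiply by the base once.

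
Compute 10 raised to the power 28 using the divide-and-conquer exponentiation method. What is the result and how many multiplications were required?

Computing 10^28 by squaring (build up from 10^1; each line after the first costs one multiplication):

10^1 = 10
10^2 = (10^1)^2 = 10^2 = 100
10^3 = 10 * 10^2 = 10 * 100 = 1000
10^6 = (10^3)^2 = 1000^2 = 1000000
10^7 = 10 * 10^6 = 10 * 1000000 = 10000000
10^14 = (10^7)^2 = 10000000^2 = 100000000000000
10^28 = (10^14)^2 = 100000000000000^2 = 10000000000000000000000000000

Result: 10000000000000000000000000000
Multiplications needed: 6 (6 lines after 10^1)

10^28 = 10000000000000000000000000000. Using exponentiation by squaring, this requires 6 multiplications. The key idea: if the exponent is even, square the half-power; if odd, multiply by the base once.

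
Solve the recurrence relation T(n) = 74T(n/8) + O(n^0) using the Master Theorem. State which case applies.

Master Theorem for T(n) = 74T(n/8) + O(n^0):

a = 74, b = 8, c = 0
log_b(a) = log_8(74) = 2.0698

Case 1: c = 0 < log_8(74) = 2.0698
T(n) = O(n^(log_8 74))

For T(n) = 74T(n/8) + O(n^0): log_8(74) = 2.0698. This is Case 1 of the Master Theorem (c < log_b(a), work dominated by leaves), giving O(n^(log_8 74)).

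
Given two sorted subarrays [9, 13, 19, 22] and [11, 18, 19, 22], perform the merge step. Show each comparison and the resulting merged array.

Merging process:

Compare 9 vs 11: take 9 from left. Merged: [9]
Compare 13 vs 11: take 11 from right. Merged: [9, 11]
Compare 13 vs 18: take 13 from left. Merged: [9, 11, 13]
Compare 19 vs 18: take 18 from right. Merged: [9, 11, 13, 18]
Compare 19 vs 19: take 19 from left. Merged: [9, 11, 13, 18, 19]
Compare 22 vs 19: take 19 from right. Merged: [9, 11, 13, 18, 19, 19]
Compare 22 vs 22: take 22 from left. Merged: [9, 11, 13, 18, 19, 19, 22]
Append remaining from right: [22]. Merged: [9, 11, 13, 18, 19, 19, 22, 22]

Final merged array: [9, 11, 13, 18, 19, 19, 22, 22]
Total comparisons: 7

The merged array is [9, 11, 13, 18, 19, 19, 22, 22], requiring 7 comparisons. The merge step runs in O(n) time where n is the total number of elements.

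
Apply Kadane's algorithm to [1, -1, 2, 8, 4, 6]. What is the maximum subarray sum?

Using Kadane's algorithm on [1, -1, 2, 8, 4, 6]:

Scanning through the array:
Position 1 (value -1): max_ending_here = 0, max_so_far = 1
Position 2 (value 2): max_ending_here = 2, max_so_far = 2
Position 3 (value 8): max_ending_here = 10, max_so_far = 10
Position 4 (value 4): max_ending_here = 14, max_so_far = 14
Position 5 (value 6): max_ending_here = 20, max_so_far = 20

Maximum subarray: [1, -1, 2, 8, 4, 6]
Maximum sum: 20

The maximum subarray is [1, -1, 2, 8, 4, 6] with sum 20. This subarray runs from index 0 to index 5.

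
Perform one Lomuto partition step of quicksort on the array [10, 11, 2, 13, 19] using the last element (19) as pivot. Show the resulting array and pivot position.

Lomuto partition with pivot = 19:

Initial array: [10, 11, 2, 13, 19]

arr[0]=10 <= 19: swap with position 0, array becomes [10, 11, 2, 13, 19]
arr[1]=11 <= 19: swap with position 1, array becomes [10, 11, 2, 13, 19]
arr[2]=2 <= 19: swap with position 2, array becomes [10, 11, 2, 13, 19]
arr[3]=13 <= 19: swap with position 3, array becomes [10, 11, 2, 13, 19]

Place pivot at position 4: [10, 11, 2, 13, 19]
Pivot position: 4

After partitioning with pivot 19, the array becomes [10, 11, 2, 13, 19]. The pivot is placed at index 4. All elements to the left of the pivot are <= 19, and all elements to the right are > 19.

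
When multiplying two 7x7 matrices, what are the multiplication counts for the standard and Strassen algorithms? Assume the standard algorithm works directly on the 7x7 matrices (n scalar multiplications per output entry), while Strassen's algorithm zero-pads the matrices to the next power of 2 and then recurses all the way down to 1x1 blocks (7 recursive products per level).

Matrix multiplication for 7x7 matrices:

Strassen's algorithm requires power-of-2 dimensions. Pad 7x7 to 8x8 (next power of 2).

Standard algorithm: 7^3 = 343 multiplications
Strassen's algorithm: 7^(log2(8)) = 7^3 = 343 multiplications
Savings: 343 - 343 = 0 multiplications

Standard: 343 multiplications (7^3). Strassen: 343 multiplications (7^3, after padding to 8x8). Strassen reduces 8 recursive multiplications to 7 at each level.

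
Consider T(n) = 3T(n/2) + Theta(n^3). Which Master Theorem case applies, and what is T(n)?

Master Theorem for T(n) = 3T(n/2) + O(n^3):

a = 3, b = 2, c = 3
log_b(a) = log_2(3) = 1.5850

Case 3: c = 3 > log_2(3) = 1.5850
T(n) = O(n^3) = O(n^3)

For T(n) = 3T(n/2) + O(n^3): log_2(3) = 1.5850. This is Case 3 of the Master Theorem (c > log_b(a), work dominated by root), giving O(n^3).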